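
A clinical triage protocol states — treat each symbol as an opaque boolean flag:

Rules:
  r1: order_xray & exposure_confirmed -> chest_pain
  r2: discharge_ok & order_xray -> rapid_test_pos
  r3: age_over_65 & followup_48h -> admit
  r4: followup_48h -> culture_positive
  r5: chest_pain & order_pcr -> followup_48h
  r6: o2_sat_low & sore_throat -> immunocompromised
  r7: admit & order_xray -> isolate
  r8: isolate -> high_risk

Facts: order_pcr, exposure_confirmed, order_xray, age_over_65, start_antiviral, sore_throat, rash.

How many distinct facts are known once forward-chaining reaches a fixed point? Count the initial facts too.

13

[1] r1 [order_xray & exposure_confirmed -> chest_pain]. ⇒ new: chest_pain.
[2] r5 [chest_pain & order_pcr -> followup_48h]. ⇒ new: followup_48h.
[3] r3 [age_over_65 & followup_48h -> admit]; r4 [followup_48h -> culture_positive]. ⇒ new: admit, culture_positive.
[4] r7 [admit & order_xray -> isolate]. ⇒ new: isolate.
[5] r8 [isolate -> high_risk]. ⇒ new: high_risk.
Closure: {admit, age_over_65, chest_pain, culture_positive, exposure_confirmed, followup_48h, high_risk, isolate, order_pcr, order_xray, rash, sore_throat, start_antiviral} — 13 facts.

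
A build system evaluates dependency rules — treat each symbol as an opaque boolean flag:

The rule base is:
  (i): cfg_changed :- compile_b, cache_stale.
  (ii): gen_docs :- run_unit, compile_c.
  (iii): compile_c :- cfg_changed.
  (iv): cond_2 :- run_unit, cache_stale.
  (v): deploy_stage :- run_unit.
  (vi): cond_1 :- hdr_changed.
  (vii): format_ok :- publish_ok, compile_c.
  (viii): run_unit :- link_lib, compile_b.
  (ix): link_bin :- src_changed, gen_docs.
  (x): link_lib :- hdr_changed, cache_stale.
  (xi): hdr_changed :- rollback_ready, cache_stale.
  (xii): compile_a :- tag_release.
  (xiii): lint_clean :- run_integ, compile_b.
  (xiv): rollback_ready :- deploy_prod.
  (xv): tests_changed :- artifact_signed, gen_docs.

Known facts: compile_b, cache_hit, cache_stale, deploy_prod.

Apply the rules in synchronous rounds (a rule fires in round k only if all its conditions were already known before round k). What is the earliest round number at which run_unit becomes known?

4

Round 1 fires (i), (xiv), giving cfg_changed, rollback_ready.
Round 2 fires (iii), (xi), giving compile_c, hdr_changed.
Round 3 fires (vi), (x), giving cond_1, link_lib.
Round 4 fires (viii), giving run_unit.
run_unit first appears in round 4.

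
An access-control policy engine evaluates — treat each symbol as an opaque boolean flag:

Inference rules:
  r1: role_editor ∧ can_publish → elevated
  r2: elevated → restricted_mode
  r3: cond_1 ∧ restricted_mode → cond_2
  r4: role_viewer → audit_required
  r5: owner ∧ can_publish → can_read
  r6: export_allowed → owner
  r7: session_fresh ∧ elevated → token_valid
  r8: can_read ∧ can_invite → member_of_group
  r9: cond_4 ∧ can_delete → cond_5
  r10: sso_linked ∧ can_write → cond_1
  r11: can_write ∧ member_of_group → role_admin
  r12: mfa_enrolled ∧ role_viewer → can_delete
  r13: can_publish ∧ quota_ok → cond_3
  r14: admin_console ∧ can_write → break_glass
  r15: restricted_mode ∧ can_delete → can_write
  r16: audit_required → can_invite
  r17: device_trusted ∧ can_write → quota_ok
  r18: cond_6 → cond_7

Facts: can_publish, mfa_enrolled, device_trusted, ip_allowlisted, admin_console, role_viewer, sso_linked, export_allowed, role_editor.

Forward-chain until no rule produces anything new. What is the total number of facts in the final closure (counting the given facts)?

Round 1 — r1, r4, r6, r12, derive elevated, audit_required, owner, can_delete.
Round 2 — r2, r5, r16, derive restricted_mode, can_read, can_invite.
Round 3 — r8, r15, derive member_of_group, can_write.
Round 4 — r10, r11, r14, r17, derive cond_1, role_admin, break_glass, quota_ok.
Round 5 — r3, r13, derive cond_2, cond_3.
Closure: {admin_console, audit_required, break_glass, can_delete, can_invite, can_publish, can_read, can_write, cond_1, cond_2, cond_3, device_trusted, elevated, export_allowed, ip_allowlisted, member_of_group, mfa_enrolled, owner, quota_ok, restricted_mode, role_admin, role_editor, role_viewer, sso_linked} — 24 facts.

24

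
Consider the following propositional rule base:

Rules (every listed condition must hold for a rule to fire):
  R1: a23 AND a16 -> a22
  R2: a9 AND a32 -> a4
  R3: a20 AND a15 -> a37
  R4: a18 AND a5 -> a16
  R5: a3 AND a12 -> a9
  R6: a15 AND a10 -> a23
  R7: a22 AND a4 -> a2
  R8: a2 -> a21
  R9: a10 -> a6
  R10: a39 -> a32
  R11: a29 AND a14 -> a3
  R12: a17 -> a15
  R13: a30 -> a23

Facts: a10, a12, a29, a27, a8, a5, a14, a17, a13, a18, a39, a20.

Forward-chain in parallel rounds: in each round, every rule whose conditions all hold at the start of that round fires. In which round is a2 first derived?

[1] R4 [a18 AND a5 -> a16]; R9 [a10 -> a6]; R10 [a39 -> a32]; R11 [a29 AND a14 -> a3]; R12 [a17 -> a15]. ⇒ new: a16, a6, a32, a3, a15.
[2] R3 [a20 AND a15 -> a37]; R5 [a3 AND a12 -> a9]; R6 [a15 AND a10 -> a23]. ⇒ new: a37, a9, a23.
[3] R1 [a23 AND a16 -> a22]; R2 [a9 AND a32 -> a4]. ⇒ new: a22, a4.
[4] R7 [a22 AND a4 -> a2]. ⇒ new: a2.
a2 first appears in round 4.

4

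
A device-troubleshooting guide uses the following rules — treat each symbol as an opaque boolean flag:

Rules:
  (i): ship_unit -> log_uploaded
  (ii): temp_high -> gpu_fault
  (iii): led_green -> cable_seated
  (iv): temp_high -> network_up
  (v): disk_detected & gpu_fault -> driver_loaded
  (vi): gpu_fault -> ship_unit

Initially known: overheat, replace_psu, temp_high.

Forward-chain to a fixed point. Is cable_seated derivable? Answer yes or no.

no

Round 1: (ii) [temp_high -> gpu_fault]; (iv) [temp_high -> network_up]. New: gpu_fault, network_up.
Round 2: (vi) [gpu_fault -> ship_unit]. New: ship_unit.
Round 3: (i) [ship_unit -> log_uploaded]. New: log_uploaded.
Fixed point reached. cable_seated is concluded only by (iii); (iii) needs led_green (never derived).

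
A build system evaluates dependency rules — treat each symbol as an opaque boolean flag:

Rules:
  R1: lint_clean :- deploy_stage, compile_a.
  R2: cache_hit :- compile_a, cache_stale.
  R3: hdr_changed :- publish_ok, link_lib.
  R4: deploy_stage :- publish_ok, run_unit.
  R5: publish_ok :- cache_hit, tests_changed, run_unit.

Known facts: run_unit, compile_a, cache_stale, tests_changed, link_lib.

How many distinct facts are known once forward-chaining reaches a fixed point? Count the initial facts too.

10

Round 1: R2 [cache_hit :- compile_a, cache_stale.]. Adds cache_hit.
Round 2: R5 [publish_ok :- cache_hit, tests_changed, run_unit.]. Adds publish_ok.
Round 3: R3 [hdr_changed :- publish_ok, link_lib.]; R4 [deploy_stage :- publish_ok, run_unit.]. Adds hdr_changed, deploy_stage.
Round 4: R1 [lint_clean :- deploy_stage, compile_a.]. Adds lint_clean.
Closure: {cache_hit, cache_stale, compile_a, deploy_stage, hdr_changed, link_lib, lint_clean, publish_ok, run_unit, tests_changed} — 10 facts.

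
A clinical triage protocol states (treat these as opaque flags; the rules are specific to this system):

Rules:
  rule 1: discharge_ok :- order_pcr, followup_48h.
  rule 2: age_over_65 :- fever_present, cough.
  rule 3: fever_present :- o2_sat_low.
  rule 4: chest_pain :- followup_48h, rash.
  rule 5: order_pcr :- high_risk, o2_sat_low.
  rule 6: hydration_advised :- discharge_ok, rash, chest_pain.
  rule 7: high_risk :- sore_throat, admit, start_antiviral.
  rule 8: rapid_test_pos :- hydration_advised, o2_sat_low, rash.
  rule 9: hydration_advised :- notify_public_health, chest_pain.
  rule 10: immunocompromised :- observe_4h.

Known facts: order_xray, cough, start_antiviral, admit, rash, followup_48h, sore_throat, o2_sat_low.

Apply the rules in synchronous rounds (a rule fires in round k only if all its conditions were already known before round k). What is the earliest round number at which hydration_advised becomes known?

4

[1] rule 3 [fever_present :- o2_sat_low.]; rule 4 [chest_pain :- followup_48h, rash.]; rule 7 [high_risk :- sore_throat, admit, start_antiviral.]. ⇒ new: fever_present, chest_pain, high_risk.
[2] rule 2 [age_over_65 :- fever_present, cough.]; rule 5 [order_pcr :- high_risk, o2_sat_low.]. ⇒ new: age_over_65, order_pcr.
[3] rule 1 [discharge_ok :- order_pcr, followup_48h.]. ⇒ new: discharge_ok.
[4] rule 6 [hydration_advised :- discharge_ok, rash, chest_pain.]. ⇒ new: hydration_advised.
hydration_advised first appears in round 4.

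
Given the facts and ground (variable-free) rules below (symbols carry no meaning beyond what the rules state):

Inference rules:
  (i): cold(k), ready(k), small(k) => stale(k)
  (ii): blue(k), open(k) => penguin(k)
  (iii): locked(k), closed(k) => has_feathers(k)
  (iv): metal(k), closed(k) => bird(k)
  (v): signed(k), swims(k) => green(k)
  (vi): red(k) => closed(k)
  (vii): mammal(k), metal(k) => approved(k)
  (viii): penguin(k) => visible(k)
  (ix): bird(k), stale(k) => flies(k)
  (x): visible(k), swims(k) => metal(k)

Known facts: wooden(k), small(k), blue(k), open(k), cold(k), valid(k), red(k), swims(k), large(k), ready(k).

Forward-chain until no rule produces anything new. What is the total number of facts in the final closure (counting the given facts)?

[1] (i) [cold(k), ready(k), small(k) => stale(k)]; (ii) [blue(k), open(k) => penguin(k)]; (vi) [red(k) => closed(k)]. ⇒ new: stale(k), penguin(k), closed(k).
[2] (viii) [penguin(k) => visible(k)]. ⇒ new: visible(k).
[3] (x) [visible(k), swims(k) => metal(k)]. ⇒ new: metal(k).
[4] (iv) [metal(k), closed(k) => bird(k)]. ⇒ new: bird(k).
[5] (ix) [bird(k), stale(k) => flies(k)]. ⇒ new: flies(k).
Closure: {bird(k), blue(k), closed(k), cold(k), flies(k), large(k), metal(k), open(k), penguin(k), ready(k), red(k), small(k), stale(k), swims(k), valid(k), visible(k), wooden(k)} — 17 facts.

17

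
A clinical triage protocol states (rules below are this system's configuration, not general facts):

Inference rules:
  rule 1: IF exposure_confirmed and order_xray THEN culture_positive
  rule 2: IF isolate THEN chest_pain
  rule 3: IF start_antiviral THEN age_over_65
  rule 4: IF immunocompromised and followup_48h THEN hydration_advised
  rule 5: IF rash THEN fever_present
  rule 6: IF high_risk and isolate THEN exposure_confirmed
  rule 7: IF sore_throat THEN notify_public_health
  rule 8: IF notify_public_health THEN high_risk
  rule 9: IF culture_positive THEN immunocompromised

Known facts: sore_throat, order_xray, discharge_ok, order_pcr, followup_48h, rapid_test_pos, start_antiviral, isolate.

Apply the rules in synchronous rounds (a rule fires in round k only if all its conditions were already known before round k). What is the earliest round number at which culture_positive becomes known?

4

Round 1: rule 2 [IF isolate THEN chest_pain]; rule 3 [IF start_antiviral THEN age_over_65]; rule 7 [IF sore_throat THEN notify_public_health]. Adds chest_pain, age_over_65, notify_public_health.
Round 2: rule 8 [IF notify_public_health THEN high_risk]. Adds high_risk.
Round 3: rule 6 [IF high_risk and isolate THEN exposure_confirmed]. Adds exposure_confirmed.
Round 4: rule 1 [IF exposure_confirmed and order_xray THEN culture_positive]. Adds culture_positive.
culture_positive first appears in round 4.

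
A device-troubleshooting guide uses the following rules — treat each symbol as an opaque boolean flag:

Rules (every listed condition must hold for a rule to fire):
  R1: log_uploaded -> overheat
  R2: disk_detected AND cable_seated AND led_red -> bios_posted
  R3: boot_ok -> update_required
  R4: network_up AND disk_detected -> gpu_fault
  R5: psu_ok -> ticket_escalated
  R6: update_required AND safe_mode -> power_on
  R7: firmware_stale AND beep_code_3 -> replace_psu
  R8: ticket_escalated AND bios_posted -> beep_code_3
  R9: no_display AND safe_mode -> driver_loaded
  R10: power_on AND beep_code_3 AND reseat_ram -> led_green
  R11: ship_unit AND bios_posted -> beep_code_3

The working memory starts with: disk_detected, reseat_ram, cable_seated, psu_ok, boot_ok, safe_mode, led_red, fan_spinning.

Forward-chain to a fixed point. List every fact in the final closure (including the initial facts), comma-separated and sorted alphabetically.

[1] R2 [disk_detected AND cable_seated AND led_red -> bios_posted]; R3 [boot_ok -> update_required]; R5 [psu_ok -> ticket_escalated]. ⇒ new: bios_posted, update_required, ticket_escalated.
[2] R6 [update_required AND safe_mode -> power_on]; R8 [ticket_escalated AND bios_posted -> beep_code_3]. ⇒ new: power_on, beep_code_3.
[3] R10 [power_on AND beep_code_3 AND reseat_ram -> led_green]. ⇒ new: led_green.

beep_code_3, bios_posted, boot_ok, cable_seated, disk_detected, fan_spinning, led_green, led_red, power_on, psu_ok, reseat_ram, safe_mode, ticket_escalated, update_required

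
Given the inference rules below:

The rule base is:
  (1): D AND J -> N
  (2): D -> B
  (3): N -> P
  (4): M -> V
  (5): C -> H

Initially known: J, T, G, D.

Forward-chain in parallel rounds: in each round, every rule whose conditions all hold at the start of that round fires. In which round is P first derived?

Round 1: (1) [D AND J -> N]; (2) [D -> B]. Adds N, B.
Round 2: (3) [N -> P]. Adds P.
P first appears in round 2.

2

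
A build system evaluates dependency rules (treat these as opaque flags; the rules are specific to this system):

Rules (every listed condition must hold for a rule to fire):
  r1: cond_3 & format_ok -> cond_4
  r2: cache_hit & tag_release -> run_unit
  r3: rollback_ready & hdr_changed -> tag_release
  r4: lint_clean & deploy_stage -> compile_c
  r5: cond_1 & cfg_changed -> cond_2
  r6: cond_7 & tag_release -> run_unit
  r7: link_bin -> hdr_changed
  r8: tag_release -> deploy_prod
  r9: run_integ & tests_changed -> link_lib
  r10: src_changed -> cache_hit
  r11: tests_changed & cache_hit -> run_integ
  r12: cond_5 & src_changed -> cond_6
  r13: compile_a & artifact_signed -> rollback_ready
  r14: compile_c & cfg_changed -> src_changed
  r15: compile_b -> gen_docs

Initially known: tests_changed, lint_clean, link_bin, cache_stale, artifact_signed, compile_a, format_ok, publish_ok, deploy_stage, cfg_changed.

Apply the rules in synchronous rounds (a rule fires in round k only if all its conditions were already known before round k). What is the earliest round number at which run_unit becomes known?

Round 1 fires r4, r7, r13, giving compile_c, hdr_changed, rollback_ready.
Round 2 fires r3, r14, giving tag_release, src_changed.
Round 3 fires r8, r10, giving deploy_prod, cache_hit.
Round 4 fires r2, r11, giving run_unit, run_integ.
run_unit first appears in round 4.

4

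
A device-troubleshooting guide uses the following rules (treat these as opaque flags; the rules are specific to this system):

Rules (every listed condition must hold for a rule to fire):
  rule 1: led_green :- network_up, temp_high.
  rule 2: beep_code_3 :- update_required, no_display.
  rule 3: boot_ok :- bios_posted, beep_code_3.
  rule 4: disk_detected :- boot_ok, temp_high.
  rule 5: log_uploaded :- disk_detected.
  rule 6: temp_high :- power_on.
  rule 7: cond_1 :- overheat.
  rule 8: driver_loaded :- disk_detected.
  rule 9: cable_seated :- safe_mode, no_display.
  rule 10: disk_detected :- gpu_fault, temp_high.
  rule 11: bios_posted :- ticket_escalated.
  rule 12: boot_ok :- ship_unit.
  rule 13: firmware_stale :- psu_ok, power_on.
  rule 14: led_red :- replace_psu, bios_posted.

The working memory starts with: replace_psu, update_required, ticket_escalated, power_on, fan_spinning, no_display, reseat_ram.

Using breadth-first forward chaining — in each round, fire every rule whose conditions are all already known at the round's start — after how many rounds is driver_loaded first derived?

Round 1: rule 2 [beep_code_3 :- update_required, no_display.]; rule 6 [temp_high :- power_on.]; rule 11 [bios_posted :- ticket_escalated.]. New: beep_code_3, temp_high, bios_posted.
Round 2: rule 3 [boot_ok :- bios_posted, beep_code_3.]; rule 14 [led_red :- replace_psu, bios_posted.]. New: boot_ok, led_red.
Round 3: rule 4 [disk_detected :- boot_ok, temp_high.]. New: disk_detected.
Round 4: rule 5 [log_uploaded :- disk_detected.]; rule 8 [driver_loaded :- disk_detected.]. New: log_uploaded, driver_loaded.
driver_loaded first appears in round 4.

4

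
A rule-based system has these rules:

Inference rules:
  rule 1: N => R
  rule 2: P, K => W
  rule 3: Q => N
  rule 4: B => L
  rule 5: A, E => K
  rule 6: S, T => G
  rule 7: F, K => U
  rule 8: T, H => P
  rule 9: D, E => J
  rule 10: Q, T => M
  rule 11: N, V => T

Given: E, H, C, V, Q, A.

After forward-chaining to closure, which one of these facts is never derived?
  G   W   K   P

Round 1: rule 3 [Q => N]; rule 5 [A, E => K]. Adds N, K.
Round 2: rule 1 [N => R]; rule 11 [N, V => T]. Adds R, T.
Round 3: rule 8 [T, H => P]; rule 10 [Q, T => M]. Adds P, M.
Round 4: rule 2 [P, K => W]. Adds W.
Derived: W (round 4), K (round 1), P (round 3). G never appears in any round.

G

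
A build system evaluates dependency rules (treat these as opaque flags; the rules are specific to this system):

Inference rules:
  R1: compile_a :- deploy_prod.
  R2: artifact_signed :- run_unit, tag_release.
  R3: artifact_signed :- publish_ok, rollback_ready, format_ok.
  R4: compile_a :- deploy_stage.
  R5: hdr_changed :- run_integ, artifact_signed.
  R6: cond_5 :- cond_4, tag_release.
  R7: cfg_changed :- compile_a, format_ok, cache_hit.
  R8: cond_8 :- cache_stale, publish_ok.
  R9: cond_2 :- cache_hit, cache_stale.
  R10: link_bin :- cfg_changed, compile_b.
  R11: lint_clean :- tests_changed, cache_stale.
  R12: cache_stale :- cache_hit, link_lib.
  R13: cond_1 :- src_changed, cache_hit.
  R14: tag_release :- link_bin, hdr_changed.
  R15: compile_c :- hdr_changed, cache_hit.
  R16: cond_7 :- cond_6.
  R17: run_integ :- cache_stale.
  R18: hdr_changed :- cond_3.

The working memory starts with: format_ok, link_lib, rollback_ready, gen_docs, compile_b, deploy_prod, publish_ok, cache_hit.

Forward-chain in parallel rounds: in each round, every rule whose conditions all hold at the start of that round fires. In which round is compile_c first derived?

Round 1 — R1, R3, R12, derive compile_a, artifact_signed, cache_stale.
Round 2 — R7, R8, R9, R17, derive cfg_changed, cond_8, cond_2, run_integ.
Round 3 — R5, R10, derive hdr_changed, link_bin.
Round 4 — R14, R15, derive tag_release, compile_c.
compile_c first appears in round 4.

4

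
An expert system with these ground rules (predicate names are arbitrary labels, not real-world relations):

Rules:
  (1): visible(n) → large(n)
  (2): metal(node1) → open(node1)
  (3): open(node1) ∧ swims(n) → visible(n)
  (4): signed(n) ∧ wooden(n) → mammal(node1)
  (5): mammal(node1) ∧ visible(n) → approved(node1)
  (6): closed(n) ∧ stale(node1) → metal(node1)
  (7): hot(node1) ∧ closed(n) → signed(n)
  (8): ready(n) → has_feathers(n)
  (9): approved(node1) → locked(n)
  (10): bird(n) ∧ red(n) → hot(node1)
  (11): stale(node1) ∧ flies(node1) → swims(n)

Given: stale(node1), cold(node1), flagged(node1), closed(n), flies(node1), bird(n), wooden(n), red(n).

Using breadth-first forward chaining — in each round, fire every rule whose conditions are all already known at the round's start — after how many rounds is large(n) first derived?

4

Round 1 — (6), (10), (11), derive metal(node1), hot(node1), swims(n).
Round 2 — (2), (7), derive open(node1), signed(n).
Round 3 — (3), (4), derive visible(n), mammal(node1).
Round 4 — (1), (5), derive large(n), approved(node1).
large(n) first appears in round 4.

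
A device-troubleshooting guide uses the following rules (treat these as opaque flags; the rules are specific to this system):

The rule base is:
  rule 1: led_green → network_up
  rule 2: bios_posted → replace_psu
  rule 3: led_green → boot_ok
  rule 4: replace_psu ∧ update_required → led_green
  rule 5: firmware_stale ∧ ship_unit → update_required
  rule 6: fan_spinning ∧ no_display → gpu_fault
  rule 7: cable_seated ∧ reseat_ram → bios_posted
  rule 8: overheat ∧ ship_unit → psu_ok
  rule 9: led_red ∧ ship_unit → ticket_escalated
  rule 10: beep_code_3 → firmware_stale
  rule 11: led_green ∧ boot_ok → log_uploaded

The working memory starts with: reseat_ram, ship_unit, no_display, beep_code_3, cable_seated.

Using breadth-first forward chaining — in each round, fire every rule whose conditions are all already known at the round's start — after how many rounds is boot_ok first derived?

Round 1: rule 7 [cable_seated ∧ reseat_ram → bios_posted]; rule 10 [beep_code_3 → firmware_stale]. New: bios_posted, firmware_stale.
Round 2: rule 2 [bios_posted → replace_psu]; rule 5 [firmware_stale ∧ ship_unit → update_required]. New: replace_psu, update_required.
Round 3: rule 4 [replace_psu ∧ update_required → led_green]. New: led_green.
Round 4: rule 1 [led_green → network_up]; rule 3 [led_green → boot_ok]. New: network_up, boot_ok.
boot_ok first appears in round 4.

4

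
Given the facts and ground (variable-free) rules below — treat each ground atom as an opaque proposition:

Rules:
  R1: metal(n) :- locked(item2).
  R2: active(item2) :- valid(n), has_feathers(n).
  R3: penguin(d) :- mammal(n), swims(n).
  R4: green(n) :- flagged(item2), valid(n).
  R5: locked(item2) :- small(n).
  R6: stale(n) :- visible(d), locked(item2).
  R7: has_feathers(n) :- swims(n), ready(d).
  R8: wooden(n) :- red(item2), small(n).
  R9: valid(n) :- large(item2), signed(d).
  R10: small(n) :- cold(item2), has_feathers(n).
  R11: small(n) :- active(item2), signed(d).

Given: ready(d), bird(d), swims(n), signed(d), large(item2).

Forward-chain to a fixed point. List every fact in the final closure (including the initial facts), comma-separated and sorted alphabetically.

Round 1 — R7, R9, derive has_feathers(n), valid(n).
Round 2 — R2, derive active(item2).
Round 3 — R11, derive small(n).
Round 4 — R5, derive locked(item2).
Round 5 — R1, derive metal(n).

active(item2), bird(d), has_feathers(n), large(item2), locked(item2), metal(n), ready(d), signed(d), small(n), swims(n), valid(n)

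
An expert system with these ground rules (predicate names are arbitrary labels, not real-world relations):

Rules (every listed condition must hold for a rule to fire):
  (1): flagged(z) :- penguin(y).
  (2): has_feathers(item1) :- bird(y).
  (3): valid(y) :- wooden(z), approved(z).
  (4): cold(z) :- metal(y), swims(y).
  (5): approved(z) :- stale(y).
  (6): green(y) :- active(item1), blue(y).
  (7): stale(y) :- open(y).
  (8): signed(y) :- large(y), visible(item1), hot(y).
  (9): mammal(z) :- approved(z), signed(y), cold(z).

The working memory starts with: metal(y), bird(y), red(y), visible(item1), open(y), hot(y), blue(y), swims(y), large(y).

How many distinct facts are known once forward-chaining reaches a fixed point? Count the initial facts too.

15

Round 1 — (2), (4), (7), (8), derive has_feathers(item1), cold(z), stale(y), signed(y).
Round 2 — (5), derive approved(z).
Round 3 — (9), derive mammal(z).
Closure: {approved(z), bird(y), blue(y), cold(z), has_feathers(item1), hot(y), large(y), mammal(z), metal(y), open(y), red(y), signed(y), stale(y), swims(y), visible(item1)} — 15 facts.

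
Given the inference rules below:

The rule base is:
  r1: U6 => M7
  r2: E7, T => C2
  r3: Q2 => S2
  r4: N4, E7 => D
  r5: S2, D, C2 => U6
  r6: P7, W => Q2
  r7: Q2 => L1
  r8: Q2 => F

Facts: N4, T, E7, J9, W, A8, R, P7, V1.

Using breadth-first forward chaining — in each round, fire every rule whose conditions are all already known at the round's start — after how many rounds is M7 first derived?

4

[1] r2 [E7, T => C2]; r4 [N4, E7 => D]; r6 [P7, W => Q2]. ⇒ new: C2, D, Q2.
[2] r3 [Q2 => S2]; r7 [Q2 => L1]; r8 [Q2 => F]. ⇒ new: S2, L1, F.
[3] r5 [S2, D, C2 => U6]. ⇒ new: U6.
[4] r1 [U6 => M7]. ⇒ new: M7.
M7 first appears in round 4.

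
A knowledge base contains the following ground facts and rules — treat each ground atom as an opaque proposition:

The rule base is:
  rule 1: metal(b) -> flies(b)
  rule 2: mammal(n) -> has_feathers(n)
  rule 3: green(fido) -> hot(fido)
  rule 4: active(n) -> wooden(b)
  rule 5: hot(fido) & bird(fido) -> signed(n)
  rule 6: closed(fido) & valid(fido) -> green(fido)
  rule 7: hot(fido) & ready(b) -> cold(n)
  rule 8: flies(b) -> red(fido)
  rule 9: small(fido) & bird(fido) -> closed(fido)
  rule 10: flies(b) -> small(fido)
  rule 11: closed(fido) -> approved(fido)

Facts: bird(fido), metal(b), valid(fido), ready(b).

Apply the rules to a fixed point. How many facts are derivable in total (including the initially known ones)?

Round 1: rule 1 [metal(b) -> flies(b)]. Adds flies(b).
Round 2: rule 8 [flies(b) -> red(fido)]; rule 10 [flies(b) -> small(fido)]. Adds red(fido), small(fido).
Round 3: rule 9 [small(fido) & bird(fido) -> closed(fido)]. Adds closed(fido).
Round 4: rule 6 [closed(fido) & valid(fido) -> green(fido)]; rule 11 [closed(fido) -> approved(fido)]. Adds green(fido), approved(fido).
Round 5: rule 3 [green(fido) -> hot(fido)]. Adds hot(fido).
Round 6: rule 5 [hot(fido) & bird(fido) -> signed(n)]; rule 7 [hot(fido) & ready(b) -> cold(n)]. Adds signed(n), cold(n).
Closure: {approved(fido), bird(fido), closed(fido), cold(n), flies(b), green(fido), hot(fido), metal(b), ready(b), red(fido), signed(n), small(fido), valid(fido)} — 13 facts.

13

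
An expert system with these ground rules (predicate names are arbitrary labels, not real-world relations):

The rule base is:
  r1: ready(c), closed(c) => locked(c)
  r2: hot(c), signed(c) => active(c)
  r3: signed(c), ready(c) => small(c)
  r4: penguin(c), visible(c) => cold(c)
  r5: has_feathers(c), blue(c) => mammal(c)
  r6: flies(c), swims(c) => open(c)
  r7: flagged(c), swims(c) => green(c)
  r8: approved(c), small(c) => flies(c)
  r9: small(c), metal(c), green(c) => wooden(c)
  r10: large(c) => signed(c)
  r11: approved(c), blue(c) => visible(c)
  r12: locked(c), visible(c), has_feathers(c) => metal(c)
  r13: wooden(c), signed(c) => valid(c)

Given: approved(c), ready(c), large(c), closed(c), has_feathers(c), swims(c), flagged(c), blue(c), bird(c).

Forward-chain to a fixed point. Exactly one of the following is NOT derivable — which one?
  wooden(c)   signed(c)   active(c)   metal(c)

Round 1 — r1, r5, r7, r10, r11, derive locked(c), mammal(c), green(c), signed(c), visible(c).
Round 2 — r3, r12, derive small(c), metal(c).
Round 3 — r8, r9, derive flies(c), wooden(c).
Round 4 — r6, r13, derive open(c), valid(c).
Derived: signed(c) (round 1), wooden(c) (round 3), metal(c) (round 2). active(c) never appears in any round.

active(c)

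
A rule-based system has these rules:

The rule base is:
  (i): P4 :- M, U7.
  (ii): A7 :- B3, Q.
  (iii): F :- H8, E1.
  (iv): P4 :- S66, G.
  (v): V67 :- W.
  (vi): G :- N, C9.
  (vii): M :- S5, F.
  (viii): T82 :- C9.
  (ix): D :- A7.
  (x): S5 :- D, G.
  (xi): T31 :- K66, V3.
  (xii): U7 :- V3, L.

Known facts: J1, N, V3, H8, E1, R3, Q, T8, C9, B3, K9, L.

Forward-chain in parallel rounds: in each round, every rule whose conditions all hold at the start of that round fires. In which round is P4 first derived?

[1] (ii) [A7 :- B3, Q.]; (iii) [F :- H8, E1.]; (vi) [G :- N, C9.]; (viii) [T82 :- C9.]; (xii) [U7 :- V3, L.]. ⇒ new: A7, F, G, T82, U7.
[2] (ix) [D :- A7.]. ⇒ new: D.
[3] (x) [S5 :- D, G.]. ⇒ new: S5.
[4] (vii) [M :- S5, F.]. ⇒ new: M.
[5] (i) [P4 :- M, U7.]. ⇒ new: P4.
P4 first appears in round 5.

5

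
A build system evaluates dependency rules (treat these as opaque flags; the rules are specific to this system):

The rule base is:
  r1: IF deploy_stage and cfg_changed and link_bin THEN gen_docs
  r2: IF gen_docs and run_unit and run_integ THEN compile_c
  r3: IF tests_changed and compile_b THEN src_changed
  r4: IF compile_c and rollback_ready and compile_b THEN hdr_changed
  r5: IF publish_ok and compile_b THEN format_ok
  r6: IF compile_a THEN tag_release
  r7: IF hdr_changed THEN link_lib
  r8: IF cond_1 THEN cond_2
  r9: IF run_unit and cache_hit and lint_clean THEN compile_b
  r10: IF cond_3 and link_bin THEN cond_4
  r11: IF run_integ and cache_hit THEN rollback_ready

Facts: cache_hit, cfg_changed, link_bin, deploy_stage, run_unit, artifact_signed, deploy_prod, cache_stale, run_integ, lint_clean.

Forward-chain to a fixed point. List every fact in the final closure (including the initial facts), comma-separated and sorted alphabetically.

artifact_signed, cache_hit, cache_stale, cfg_changed, compile_b, compile_c, deploy_prod, deploy_stage, gen_docs, hdr_changed, link_bin, link_lib, lint_clean, rollback_ready, run_integ, run_unit

Round 1 fires r1, r9, r11, giving gen_docs, compile_b, rollback_ready.
Round 2 fires r2, giving compile_c.
Round 3 fires r4, giving hdr_changed.
Round 4 fires r7, giving link_lib.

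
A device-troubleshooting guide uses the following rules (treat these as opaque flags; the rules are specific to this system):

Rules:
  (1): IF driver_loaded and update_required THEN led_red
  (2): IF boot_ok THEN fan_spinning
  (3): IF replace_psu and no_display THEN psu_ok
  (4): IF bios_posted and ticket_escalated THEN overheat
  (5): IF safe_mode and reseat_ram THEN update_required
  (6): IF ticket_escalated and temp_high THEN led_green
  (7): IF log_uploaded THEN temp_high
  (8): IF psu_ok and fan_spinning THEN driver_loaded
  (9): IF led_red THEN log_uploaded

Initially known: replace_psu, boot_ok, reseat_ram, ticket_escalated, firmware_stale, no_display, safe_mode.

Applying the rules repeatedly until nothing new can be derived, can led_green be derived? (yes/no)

[1] (2) [IF boot_ok THEN fan_spinning]; (3) [IF replace_psu and no_display THEN psu_ok]; (5) [IF safe_mode and reseat_ram THEN update_required]. ⇒ new: fan_spinning, psu_ok, update_required.
[2] (8) [IF psu_ok and fan_spinning THEN driver_loaded]. ⇒ new: driver_loaded.
[3] (1) [IF driver_loaded and update_required THEN led_red]. ⇒ new: led_red.
[4] (9) [IF led_red THEN log_uploaded]. ⇒ new: log_uploaded.
[5] (7) [IF log_uploaded THEN temp_high]. ⇒ new: temp_high.
[6] (6) [IF ticket_escalated and temp_high THEN led_green]. ⇒ new: led_green.
led_green appears in round 6, so it is derivable.

yes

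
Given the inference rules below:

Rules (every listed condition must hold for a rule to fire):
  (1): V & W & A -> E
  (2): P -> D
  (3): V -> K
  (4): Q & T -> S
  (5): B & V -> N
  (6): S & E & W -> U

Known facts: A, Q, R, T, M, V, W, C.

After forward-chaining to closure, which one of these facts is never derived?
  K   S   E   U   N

N

[1] (1) [V & W & A -> E]; (3) [V -> K]; (4) [Q & T -> S]. ⇒ new: E, K, S.
[2] (6) [S & E & W -> U]. ⇒ new: U.
Derived: U (round 2), E (round 1), S (round 1), K (round 1). N never appears in any round.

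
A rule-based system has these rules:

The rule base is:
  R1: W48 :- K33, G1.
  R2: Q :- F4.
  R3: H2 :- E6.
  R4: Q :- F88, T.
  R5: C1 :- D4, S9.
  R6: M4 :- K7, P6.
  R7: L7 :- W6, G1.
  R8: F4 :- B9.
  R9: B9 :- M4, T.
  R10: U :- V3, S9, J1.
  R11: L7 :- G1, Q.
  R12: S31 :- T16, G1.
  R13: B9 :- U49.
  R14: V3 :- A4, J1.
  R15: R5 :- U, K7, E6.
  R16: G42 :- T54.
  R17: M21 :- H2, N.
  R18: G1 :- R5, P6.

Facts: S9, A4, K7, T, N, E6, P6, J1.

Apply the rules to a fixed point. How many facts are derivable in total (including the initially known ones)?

Round 1 — R3, R6, R14, derive H2, M4, V3.
Round 2 — R9, R10, R17, derive B9, U, M21.
Round 3 — R8, R15, derive F4, R5.
Round 4 — R2, R18, derive Q, G1.
Round 5 — R11, derive L7.
Closure: {A4, B9, E6, F4, G1, H2, J1, K7, L7, M21, M4, N, P6, Q, R5, S9, T, U, V3} — 19 facts.

19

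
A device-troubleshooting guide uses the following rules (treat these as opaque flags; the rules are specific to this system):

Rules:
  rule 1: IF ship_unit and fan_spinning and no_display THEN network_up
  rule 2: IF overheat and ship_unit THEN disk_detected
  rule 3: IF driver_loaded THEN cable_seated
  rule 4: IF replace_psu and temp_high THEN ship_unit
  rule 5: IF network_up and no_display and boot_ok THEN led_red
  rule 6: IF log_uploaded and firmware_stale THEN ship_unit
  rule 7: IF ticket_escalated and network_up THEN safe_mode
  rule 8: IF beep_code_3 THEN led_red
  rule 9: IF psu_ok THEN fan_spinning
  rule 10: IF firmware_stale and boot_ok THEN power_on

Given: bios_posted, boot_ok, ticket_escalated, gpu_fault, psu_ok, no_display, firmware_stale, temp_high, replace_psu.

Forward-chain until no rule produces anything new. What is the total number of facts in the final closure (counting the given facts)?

15

Round 1: rule 4 [IF replace_psu and temp_high THEN ship_unit]; rule 9 [IF psu_ok THEN fan_spinning]; rule 10 [IF firmware_stale and boot_ok THEN power_on]. New: ship_unit, fan_spinning, power_on.
Round 2: rule 1 [IF ship_unit and fan_spinning and no_display THEN network_up]. New: network_up.
Round 3: rule 5 [IF network_up and no_display and boot_ok THEN led_red]; rule 7 [IF ticket_escalated and network_up THEN safe_mode]. New: led_red, safe_mode.
Closure: {bios_posted, boot_ok, fan_spinning, firmware_stale, gpu_fault, led_red, network_up, no_display, power_on, psu_ok, replace_psu, safe_mode, ship_unit, temp_high, ticket_escalated} — 15 facts.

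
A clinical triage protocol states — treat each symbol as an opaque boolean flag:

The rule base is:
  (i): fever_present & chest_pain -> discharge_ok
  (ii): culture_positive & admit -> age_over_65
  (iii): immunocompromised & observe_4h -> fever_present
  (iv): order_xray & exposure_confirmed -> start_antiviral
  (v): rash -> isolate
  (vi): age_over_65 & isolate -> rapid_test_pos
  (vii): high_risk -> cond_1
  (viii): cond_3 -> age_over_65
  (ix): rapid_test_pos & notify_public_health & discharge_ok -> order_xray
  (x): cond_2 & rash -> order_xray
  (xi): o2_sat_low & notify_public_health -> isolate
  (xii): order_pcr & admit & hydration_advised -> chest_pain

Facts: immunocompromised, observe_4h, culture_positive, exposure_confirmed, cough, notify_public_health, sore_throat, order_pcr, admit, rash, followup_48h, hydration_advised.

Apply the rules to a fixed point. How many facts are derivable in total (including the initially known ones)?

20

Round 1 fires (ii), (iii), (v), (xii), giving age_over_65, fever_present, isolate, chest_pain.
Round 2 fires (i), (vi), giving discharge_ok, rapid_test_pos.
Round 3 fires (ix), giving order_xray.
Round 4 fires (iv), giving start_antiviral.
Closure: {admit, age_over_65, chest_pain, cough, culture_positive, discharge_ok, exposure_confirmed, fever_present, followup_48h, hydration_advised, immunocompromised, isolate, notify_public_health, observe_4h, order_pcr, order_xray, rapid_test_pos, rash, sore_throat, start_antiviral} — 20 facts.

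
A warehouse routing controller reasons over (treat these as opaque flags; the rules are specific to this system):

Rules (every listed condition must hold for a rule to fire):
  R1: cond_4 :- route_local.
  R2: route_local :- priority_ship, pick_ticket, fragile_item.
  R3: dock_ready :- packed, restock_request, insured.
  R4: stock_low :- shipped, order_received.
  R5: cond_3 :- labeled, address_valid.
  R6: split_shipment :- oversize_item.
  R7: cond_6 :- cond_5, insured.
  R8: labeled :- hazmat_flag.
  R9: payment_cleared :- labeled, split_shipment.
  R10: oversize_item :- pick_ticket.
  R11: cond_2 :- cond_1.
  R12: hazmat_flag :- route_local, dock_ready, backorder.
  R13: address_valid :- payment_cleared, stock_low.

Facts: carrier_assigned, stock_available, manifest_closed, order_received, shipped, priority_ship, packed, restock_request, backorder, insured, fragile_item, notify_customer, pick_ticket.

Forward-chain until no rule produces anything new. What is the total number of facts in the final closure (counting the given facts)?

Round 1: R2 [route_local :- priority_ship, pick_ticket, fragile_item.]; R3 [dock_ready :- packed, restock_request, insured.]; R4 [stock_low :- shipped, order_received.]; R10 [oversize_item :- pick_ticket.]. New: route_local, dock_ready, stock_low, oversize_item.
Round 2: R1 [cond_4 :- route_local.]; R6 [split_shipment :- oversize_item.]; R12 [hazmat_flag :- route_local, dock_ready, backorder.]. New: cond_4, split_shipment, hazmat_flag.
Round 3: R8 [labeled :- hazmat_flag.]. New: labeled.
Round 4: R9 [payment_cleared :- labeled, split_shipment.]. New: payment_cleared.
Round 5: R13 [address_valid :- payment_cleared, stock_low.]. New: address_valid.
Round 6: R5 [cond_3 :- labeled, address_valid.]. New: cond_3.
Closure: {address_valid, backorder, carrier_assigned, cond_3, cond_4, dock_ready, fragile_item, hazmat_flag, insured, labeled, manifest_closed, notify_customer, order_received, oversize_item, packed, payment_cleared, pick_ticket, priority_ship, restock_request, route_local, shipped, split_shipment, stock_available, stock_low} — 24 facts.

24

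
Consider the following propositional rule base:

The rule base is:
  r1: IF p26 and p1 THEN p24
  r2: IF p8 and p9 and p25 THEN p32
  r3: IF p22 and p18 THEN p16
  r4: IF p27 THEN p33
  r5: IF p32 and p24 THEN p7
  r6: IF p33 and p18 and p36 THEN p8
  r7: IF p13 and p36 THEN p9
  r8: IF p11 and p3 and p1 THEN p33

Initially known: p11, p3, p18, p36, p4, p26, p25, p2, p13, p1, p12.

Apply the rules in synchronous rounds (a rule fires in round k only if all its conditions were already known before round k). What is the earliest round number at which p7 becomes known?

4

[1] r1 [IF p26 and p1 THEN p24]; r7 [IF p13 and p36 THEN p9]; r8 [IF p11 and p3 and p1 THEN p33]. ⇒ new: p24, p9, p33.
[2] r6 [IF p33 and p18 and p36 THEN p8]. ⇒ new: p8.
[3] r2 [IF p8 and p9 and p25 THEN p32]. ⇒ new: p32.
[4] r5 [IF p32 and p24 THEN p7]. ⇒ new: p7.
p7 first appears in round 4.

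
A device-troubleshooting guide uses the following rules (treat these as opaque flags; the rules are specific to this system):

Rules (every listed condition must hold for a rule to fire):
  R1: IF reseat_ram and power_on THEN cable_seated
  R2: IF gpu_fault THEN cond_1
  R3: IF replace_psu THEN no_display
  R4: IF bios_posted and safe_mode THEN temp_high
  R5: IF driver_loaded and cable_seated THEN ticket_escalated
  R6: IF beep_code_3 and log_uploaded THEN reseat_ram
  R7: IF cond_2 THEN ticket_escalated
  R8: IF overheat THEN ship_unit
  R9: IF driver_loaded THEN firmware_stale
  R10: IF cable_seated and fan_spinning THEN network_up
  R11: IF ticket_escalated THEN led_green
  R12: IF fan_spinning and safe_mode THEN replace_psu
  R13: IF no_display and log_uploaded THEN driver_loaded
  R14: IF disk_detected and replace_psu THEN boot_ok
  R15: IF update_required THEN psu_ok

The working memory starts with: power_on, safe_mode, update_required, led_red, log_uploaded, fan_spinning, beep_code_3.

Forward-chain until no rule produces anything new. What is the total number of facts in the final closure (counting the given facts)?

17

[1] R6 [IF beep_code_3 and log_uploaded THEN reseat_ram]; R12 [IF fan_spinning and safe_mode THEN replace_psu]; R15 [IF update_required THEN psu_ok]. ⇒ new: reseat_ram, replace_psu, psu_ok.
[2] R1 [IF reseat_ram and power_on THEN cable_seated]; R3 [IF replace_psu THEN no_display]. ⇒ new: cable_seated, no_display.
[3] R10 [IF cable_seated and fan_spinning THEN network_up]; R13 [IF no_display and log_uploaded THEN driver_loaded]. ⇒ new: network_up, driver_loaded.
[4] R5 [IF driver_loaded and cable_seated THEN ticket_escalated]; R9 [IF driver_loaded THEN firmware_stale]. ⇒ new: ticket_escalated, firmware_stale.
[5] R11 [IF ticket_escalated THEN led_green]. ⇒ new: led_green.
Closure: {beep_code_3, cable_seated, driver_loaded, fan_spinning, firmware_stale, led_green, led_red, log_uploaded, network_up, no_display, power_on, psu_ok, replace_psu, reseat_ram, safe_mode, ticket_escalated, update_required} — 17 facts.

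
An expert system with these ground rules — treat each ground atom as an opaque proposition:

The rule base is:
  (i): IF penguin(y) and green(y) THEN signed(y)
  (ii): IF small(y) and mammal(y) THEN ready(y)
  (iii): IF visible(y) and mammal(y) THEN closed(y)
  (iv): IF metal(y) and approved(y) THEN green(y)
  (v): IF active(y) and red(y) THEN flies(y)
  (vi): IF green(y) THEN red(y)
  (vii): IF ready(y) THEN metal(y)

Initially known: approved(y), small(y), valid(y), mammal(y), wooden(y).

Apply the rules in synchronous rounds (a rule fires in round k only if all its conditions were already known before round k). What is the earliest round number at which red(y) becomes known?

4

Round 1 fires (ii), giving ready(y).
Round 2 fires (vii), giving metal(y).
Round 3 fires (iv), giving green(y).
Round 4 fires (vi), giving red(y).
red(y) first appears in round 4.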